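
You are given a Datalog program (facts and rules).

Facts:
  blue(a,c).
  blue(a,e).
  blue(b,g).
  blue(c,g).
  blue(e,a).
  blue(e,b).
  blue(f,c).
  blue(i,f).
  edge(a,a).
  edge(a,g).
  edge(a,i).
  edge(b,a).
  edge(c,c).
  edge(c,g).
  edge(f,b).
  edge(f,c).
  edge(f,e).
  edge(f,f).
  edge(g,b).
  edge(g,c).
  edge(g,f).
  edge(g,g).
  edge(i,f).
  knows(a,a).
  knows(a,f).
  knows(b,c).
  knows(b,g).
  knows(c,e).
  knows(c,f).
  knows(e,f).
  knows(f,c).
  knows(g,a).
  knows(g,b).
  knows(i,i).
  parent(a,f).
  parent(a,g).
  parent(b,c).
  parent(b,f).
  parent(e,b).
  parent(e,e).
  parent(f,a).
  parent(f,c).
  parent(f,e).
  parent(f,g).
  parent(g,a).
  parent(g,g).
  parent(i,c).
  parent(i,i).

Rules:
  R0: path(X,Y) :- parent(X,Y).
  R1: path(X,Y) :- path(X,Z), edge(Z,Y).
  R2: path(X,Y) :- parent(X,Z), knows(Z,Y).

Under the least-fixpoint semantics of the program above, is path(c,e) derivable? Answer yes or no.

round 1: derive path(a,f) via R0 from parent(a,f)
round 1: derive path(a,g) via R0 from parent(a,g)
round 1: derive path(b,c) via R0 from parent(b,c)
round 1: derive path(b,f) via R0 from parent(b,f)
round 1: derive path(e,b) via R0 from parent(e,b)
round 1: derive path(e,e) via R0 from parent(e,e)
round 1: derive path(f,a) via R0 from parent(f,a)
round 1: derive path(f,c) via R0 from parent(f,c)
round 1: derive path(f,e) via R0 from parent(f,e)
round 1: derive path(f,g) via R0 from parent(f,g)
round 1: derive path(g,a) via R0 from parent(g,a)
round 1: derive path(g,g) via R0 from parent(g,g)
round 1: derive path(i,c) via R0 from parent(i,c)
round 1: derive path(i,i) via R0 from parent(i,i)
round 1: derive path(a,a) via R2 from parent(a,g), knows(g,a)
round 1: derive path(a,b) via R2 from parent(a,g), knows(g,b)
round 1: derive path(a,c) via R2 from parent(a,f), knows(f,c)
round 1: derive path(b,e) via R2 from parent(b,c), knows(c,e)
round 1: derive path(e,c) via R2 from parent(e,b), knows(b,c)
round 1: derive path(e,f) via R2 from parent(e,e), knows(e,f)
round 1: derive path(e,g) via R2 from parent(e,b), knows(b,g)
round 1: derive path(f,b) via R2 from parent(f,g), knows(g,b)
round 1: derive path(f,f) via R2 from parent(f,a), knows(a,f)
round 1: derive path(g,b) via R2 from parent(g,g), knows(g,b)
round 1: derive path(g,f) via R2 from parent(g,a), knows(a,f)
round 1: derive path(i,e) via R2 from parent(i,c), knows(c,e)
round 1: derive path(i,f) via R2 from parent(i,c), knows(c,f)
round 2: derive path(a,e) via R1 from path(a,f), edge(f,e)
round 2: derive path(a,i) via R1 from path(a,a), edge(a,i)
round 2: derive path(b,b) via R1 from path(b,f), edge(f,b)
round 2: derive path(b,g) via R1 from path(b,c), edge(c,g)
round 2: derive path(e,a) via R1 from path(e,b), edge(b,a)
round 2: derive path(f,i) via R1 from path(f,a), edge(a,i)
round 2: derive path(g,c) via R1 from path(g,f), edge(f,c)
round 2: derive path(g,e) via R1 from path(g,f), edge(f,e)
round 2: derive path(g,i) via R1 from path(g,a), edge(a,i)
round 2: derive path(i,b) via R1 from path(i,f), edge(f,b)
round 2: derive path(i,g) via R1 from path(i,c), edge(c,g)
round 3: derive path(b,a) via R1 from path(b,b), edge(b,a)
round 3: derive path(e,i) via R1 from path(e,a), edge(a,i)
round 3: derive path(i,a) via R1 from path(i,b), edge(b,a)
round 4: derive path(b,i) via R1 from path(b,a), edge(a,i)

no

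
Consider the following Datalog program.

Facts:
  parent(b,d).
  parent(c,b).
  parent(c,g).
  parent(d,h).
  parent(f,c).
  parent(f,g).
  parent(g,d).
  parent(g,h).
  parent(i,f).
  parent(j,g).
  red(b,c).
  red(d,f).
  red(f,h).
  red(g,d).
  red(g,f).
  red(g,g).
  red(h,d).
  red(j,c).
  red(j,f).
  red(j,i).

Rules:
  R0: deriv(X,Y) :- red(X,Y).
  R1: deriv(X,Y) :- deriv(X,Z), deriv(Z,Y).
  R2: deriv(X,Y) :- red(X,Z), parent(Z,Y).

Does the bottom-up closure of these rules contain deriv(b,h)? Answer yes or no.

yes

round 1: derive deriv(b,c) via R0 from red(b,c)
round 1: derive deriv(d,f) via R0 from red(d,f)
round 1: derive deriv(f,h) via R0 from red(f,h)
round 1: derive deriv(g,d) via R0 from red(g,d)
round 1: derive deriv(g,f) via R0 from red(g,f)
round 1: derive deriv(g,g) via R0 from red(g,g)
round 1: derive deriv(h,d) via R0 from red(h,d)
round 1: derive deriv(j,c) via R0 from red(j,c)
round 1: derive deriv(j,f) via R0 from red(j,f)
round 1: derive deriv(j,i) via R0 from red(j,i)
round 1: derive deriv(b,b) via R2 from red(b,c), parent(c,b)
round 1: derive deriv(b,g) via R2 from red(b,c), parent(c,g)
round 1: derive deriv(d,c) via R2 from red(d,f), parent(f,c)
round 1: derive deriv(d,g) via R2 from red(d,f), parent(f,g)
round 1: derive deriv(g,c) via R2 from red(g,f), parent(f,c)
round 1: derive deriv(g,h) via R2 from red(g,d), parent(d,h)
round 1: derive deriv(h,h) via R2 from red(h,d), parent(d,h)
round 1: derive deriv(j,b) via R2 from red(j,c), parent(c,b)
round 1: derive deriv(j,g) via R2 from red(j,c), parent(c,g)
round 2: derive deriv(b,d) via R1 from deriv(b,g), deriv(g,d)
round 2: derive deriv(b,f) via R1 from deriv(b,g), deriv(g,f)
round 2: derive deriv(b,h) via R1 from deriv(b,g), deriv(g,h)
round 2: derive deriv(d,d) via R1 from deriv(d,g), deriv(g,d)
round 2: derive deriv(d,h) via R1 from deriv(d,f), deriv(f,h)
round 2: derive deriv(f,d) via R1 from deriv(f,h), deriv(h,d)
round 2: derive deriv(h,c) via R1 from deriv(h,d), deriv(d,c)
round 2: derive deriv(h,f) via R1 from deriv(h,d), deriv(d,f)
round 2: derive deriv(h,g) via R1 from deriv(h,d), deriv(d,g)
round 2: derive deriv(j,d) via R1 from deriv(j,g), deriv(g,d)
round 2: derive deriv(j,h) via R1 from deriv(j,f), deriv(f,h)
round 3: derive deriv(f,c) via R1 from deriv(f,d), deriv(d,c)
round 3: derive deriv(f,f) via R1 from deriv(f,d), deriv(d,f)
round 3: derive deriv(f,g) via R1 from deriv(f,d), deriv(d,g)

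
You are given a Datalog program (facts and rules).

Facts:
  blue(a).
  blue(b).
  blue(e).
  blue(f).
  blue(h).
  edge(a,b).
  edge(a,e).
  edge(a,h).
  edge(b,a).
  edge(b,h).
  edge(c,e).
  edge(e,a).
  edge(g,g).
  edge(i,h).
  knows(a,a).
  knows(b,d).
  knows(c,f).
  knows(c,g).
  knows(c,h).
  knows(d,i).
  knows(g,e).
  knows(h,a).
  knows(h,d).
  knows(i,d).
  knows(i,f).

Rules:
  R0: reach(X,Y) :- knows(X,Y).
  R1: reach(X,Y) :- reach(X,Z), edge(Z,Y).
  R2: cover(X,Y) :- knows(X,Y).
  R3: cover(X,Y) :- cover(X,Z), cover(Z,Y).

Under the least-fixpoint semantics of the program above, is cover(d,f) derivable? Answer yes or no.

round 1: derive cover(a,a) via R2 from knows(a,a)
round 1: derive cover(b,d) via R2 from knows(b,d)
round 1: derive cover(c,f) via R2 from knows(c,f)
round 1: derive cover(c,g) via R2 from knows(c,g)
round 1: derive cover(c,h) via R2 from knows(c,h)
round 1: derive cover(d,i) via R2 from knows(d,i)
round 1: derive cover(g,e) via R2 from knows(g,e)
round 1: derive cover(h,a) via R2 from knows(h,a)
round 1: derive cover(h,d) via R2 from knows(h,d)
round 1: derive cover(i,d) via R2 from knows(i,d)
round 1: derive cover(i,f) via R2 from knows(i,f)
round 2: derive cover(b,i) via R3 from cover(b,d), cover(d,i)
round 2: derive cover(c,a) via R3 from cover(c,h), cover(h,a)
round 2: derive cover(c,d) via R3 from cover(c,h), cover(h,d)
round 2: derive cover(c,e) via R3 from cover(c,g), cover(g,e)
round 2: derive cover(d,d) via R3 from cover(d,i), cover(i,d)
round 2: derive cover(d,f) via R3 from cover(d,i), cover(i,f)
round 2: derive cover(h,i) via R3 from cover(h,d), cover(d,i)
round 2: derive cover(i,i) via R3 from cover(i,d), cover(d,i)
round 3: derive cover(b,f) via R3 from cover(b,d), cover(d,f)
round 3: derive cover(c,i) via R3 from cover(c,d), cover(d,i)
round 3: derive cover(h,f) via R3 from cover(h,d), cover(d,f)

yes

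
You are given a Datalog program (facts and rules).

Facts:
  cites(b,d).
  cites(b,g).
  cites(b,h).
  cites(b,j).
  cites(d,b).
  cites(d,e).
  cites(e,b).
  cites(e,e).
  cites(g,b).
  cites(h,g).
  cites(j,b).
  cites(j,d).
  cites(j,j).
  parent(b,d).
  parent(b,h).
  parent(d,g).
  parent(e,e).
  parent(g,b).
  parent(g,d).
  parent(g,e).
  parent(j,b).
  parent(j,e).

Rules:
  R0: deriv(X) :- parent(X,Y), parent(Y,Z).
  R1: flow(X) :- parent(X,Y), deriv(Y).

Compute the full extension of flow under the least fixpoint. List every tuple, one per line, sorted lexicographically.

round 1: derive deriv(b) via R0 from parent(b,d), parent(d,g)
round 1: derive deriv(d) via R0 from parent(d,g), parent(g,b)
round 1: derive deriv(e) via R0 from parent(e,e), parent(e,e)
round 1: derive deriv(g) via R0 from parent(g,b), parent(b,d)
round 1: derive deriv(j) via R0 from parent(j,b), parent(b,d)
round 2: derive flow(b) via R1 from parent(b,d), deriv(d)
round 2: derive flow(d) via R1 from parent(d,g), deriv(g)
round 2: derive flow(e) via R1 from parent(e,e), deriv(e)
round 2: derive flow(g) via R1 from parent(g,b), deriv(b)
round 2: derive flow(j) via R1 from parent(j,b), deriv(b)

flow(b)
flow(d)
flow(e)
flow(g)
flow(j)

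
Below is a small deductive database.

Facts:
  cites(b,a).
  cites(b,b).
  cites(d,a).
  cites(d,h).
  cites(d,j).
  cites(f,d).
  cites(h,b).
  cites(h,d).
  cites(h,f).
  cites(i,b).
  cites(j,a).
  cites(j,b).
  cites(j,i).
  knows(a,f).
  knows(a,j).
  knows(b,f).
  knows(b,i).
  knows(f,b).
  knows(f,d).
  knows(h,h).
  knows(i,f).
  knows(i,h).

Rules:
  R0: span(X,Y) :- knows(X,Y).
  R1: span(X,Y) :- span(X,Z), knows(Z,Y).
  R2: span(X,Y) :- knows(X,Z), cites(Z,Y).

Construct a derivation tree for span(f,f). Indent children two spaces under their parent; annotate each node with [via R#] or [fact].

round 1: derive span(a,f) via R0 from knows(a,f)
round 1: derive span(a,j) via R0 from knows(a,j)
round 1: derive span(b,f) via R0 from knows(b,f)
round 1: derive span(b,i) via R0 from knows(b,i)
round 1: derive span(f,b) via R0 from knows(f,b)
round 1: derive span(f,d) via R0 from knows(f,d)
round 1: derive span(h,h) via R0 from knows(h,h)
round 1: derive span(i,f) via R0 from knows(i,f)
round 1: derive span(i,h) via R0 from knows(i,h)
round 1: derive span(a,a) via R2 from knows(a,j), cites(j,a)
round 1: derive span(a,b) via R2 from knows(a,j), cites(j,b)
round 1: derive span(a,d) via R2 from knows(a,f), cites(f,d)
round 1: derive span(a,i) via R2 from knows(a,j), cites(j,i)
round 1: derive span(b,b) via R2 from knows(b,i), cites(i,b)
round 1: derive span(b,d) via R2 from knows(b,f), cites(f,d)
round 1: derive span(f,a) via R2 from knows(f,b), cites(b,a)
round 1: derive span(f,h) via R2 from knows(f,d), cites(d,h)
round 1: derive span(f,j) via R2 from knows(f,d), cites(d,j)
round 1: derive span(h,b) via R2 from knows(h,h), cites(h,b)
round 1: derive span(h,d) via R2 from knows(h,h), cites(h,d)
round 1: derive span(h,f) via R2 from knows(h,h), cites(h,f)
round 1: derive span(i,b) via R2 from knows(i,h), cites(h,b)
round 1: derive span(i,d) via R2 from knows(i,f), cites(f,d)
round 2: derive span(a,h) via R1 from span(a,i), knows(i,h)
round 2: derive span(b,h) via R1 from span(b,i), knows(i,h)
round 2: derive span(f,f) via R1 from span(f,a), knows(a,f)
round 2: derive span(f,i) via R1 from span(f,b), knows(b,i)
round 2: derive span(h,i) via R1 from span(h,b), knows(b,i)
round 2: derive span(i,i) via R1 from span(i,b), knows(b,i)

span(f,f)  [via R1]
  span(f,a)  [via R2]
    knows(f,b)  [fact]
    cites(b,a)  [fact]
  knows(a,f)  [fact]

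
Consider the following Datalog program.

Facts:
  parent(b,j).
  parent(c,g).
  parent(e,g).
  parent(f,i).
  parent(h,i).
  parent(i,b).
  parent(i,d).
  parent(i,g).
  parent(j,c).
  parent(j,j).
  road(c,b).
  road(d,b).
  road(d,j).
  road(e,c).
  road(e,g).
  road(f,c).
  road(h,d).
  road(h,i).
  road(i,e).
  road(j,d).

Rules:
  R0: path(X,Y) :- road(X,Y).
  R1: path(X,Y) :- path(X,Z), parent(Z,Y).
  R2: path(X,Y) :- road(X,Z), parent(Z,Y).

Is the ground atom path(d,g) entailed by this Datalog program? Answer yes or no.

round 1: derive path(c,b) via R0 from road(c,b)
round 1: derive path(d,b) via R0 from road(d,b)
round 1: derive path(d,j) via R0 from road(d,j)
round 1: derive path(e,c) via R0 from road(e,c)
round 1: derive path(e,g) via R0 from road(e,g)
round 1: derive path(f,c) via R0 from road(f,c)
round 1: derive path(h,d) via R0 from road(h,d)
round 1: derive path(h,i) via R0 from road(h,i)
round 1: derive path(i,e) via R0 from road(i,e)
round 1: derive path(j,d) via R0 from road(j,d)
round 1: derive path(c,j) via R2 from road(c,b), parent(b,j)
round 1: derive path(d,c) via R2 from road(d,j), parent(j,c)
round 1: derive path(f,g) via R2 from road(f,c), parent(c,g)
round 1: derive path(h,b) via R2 from road(h,i), parent(i,b)
round 1: derive path(h,g) via R2 from road(h,i), parent(i,g)
round 1: derive path(i,g) via R2 from road(i,e), parent(e,g)
round 2: derive path(c,c) via R1 from path(c,j), parent(j,c)
round 2: derive path(d,g) via R1 from path(d,c), parent(c,g)
round 2: derive path(h,j) via R1 from path(h,b), parent(b,j)
round 3: derive path(c,g) via R1 from path(c,c), parent(c,g)
round 3: derive path(h,c) via R1 from path(h,j), parent(j,c)

yes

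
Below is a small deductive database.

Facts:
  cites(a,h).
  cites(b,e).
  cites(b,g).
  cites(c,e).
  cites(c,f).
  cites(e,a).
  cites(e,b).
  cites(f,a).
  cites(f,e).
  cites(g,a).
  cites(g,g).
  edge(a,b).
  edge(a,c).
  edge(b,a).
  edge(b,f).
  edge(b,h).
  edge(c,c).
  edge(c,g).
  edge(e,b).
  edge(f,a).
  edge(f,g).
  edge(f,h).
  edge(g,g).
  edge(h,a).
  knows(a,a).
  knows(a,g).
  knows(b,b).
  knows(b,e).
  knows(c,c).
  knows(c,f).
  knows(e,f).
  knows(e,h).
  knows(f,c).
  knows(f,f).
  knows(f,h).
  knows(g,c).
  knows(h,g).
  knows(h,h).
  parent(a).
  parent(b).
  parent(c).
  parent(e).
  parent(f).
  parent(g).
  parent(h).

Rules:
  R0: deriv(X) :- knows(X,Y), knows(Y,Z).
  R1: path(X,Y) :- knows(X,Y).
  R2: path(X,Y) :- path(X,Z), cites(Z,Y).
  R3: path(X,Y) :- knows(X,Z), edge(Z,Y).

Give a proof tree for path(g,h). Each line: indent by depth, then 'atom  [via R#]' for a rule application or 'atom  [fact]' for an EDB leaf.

round 1: derive path(a,a) via R1 from knows(a,a)
round 1: derive path(a,g) via R1 from knows(a,g)
round 1: derive path(b,b) via R1 from knows(b,b)
round 1: derive path(b,e) via R1 from knows(b,e)
round 1: derive path(c,c) via R1 from knows(c,c)
round 1: derive path(c,f) via R1 from knows(c,f)
round 1: derive path(e,f) via R1 from knows(e,f)
round 1: derive path(e,h) via R1 from knows(e,h)
round 1: derive path(f,c) via R1 from knows(f,c)
round 1: derive path(f,f) via R1 from knows(f,f)
round 1: derive path(f,h) via R1 from knows(f,h)
round 1: derive path(g,c) via R1 from knows(g,c)
round 1: derive path(h,g) via R1 from knows(h,g)
round 1: derive path(h,h) via R1 from knows(h,h)
round 1: derive path(a,b) via R3 from knows(a,a), edge(a,b)
round 1: derive path(a,c) via R3 from knows(a,a), edge(a,c)
round 1: derive path(b,a) via R3 from knows(b,b), edge(b,a)
round 1: derive path(b,f) via R3 from knows(b,b), edge(b,f)
round 1: derive path(b,h) via R3 from knows(b,b), edge(b,h)
round 1: derive path(c,a) via R3 from knows(c,f), edge(f,a)
round 1: derive path(c,g) via R3 from knows(c,c), edge(c,g)
round 1: derive path(c,h) via R3 from knows(c,f), edge(f,h)
round 1: derive path(e,a) via R3 from knows(e,f), edge(f,a)
round 1: derive path(e,g) via R3 from knows(e,f), edge(f,g)
round 1: derive path(f,a) via R3 from knows(f,f), edge(f,a)
round 1: derive path(f,g) via R3 from knows(f,c), edge(c,g)
round 1: derive path(g,g) via R3 from knows(g,c), edge(c,g)
round 1: derive path(h,a) via R3 from knows(h,h), edge(h,a)
round 2: derive path(a,e) via R2 from path(a,b), cites(b,e)
round 2: derive path(a,f) via R2 from path(a,c), cites(c,f)
round 2: derive path(a,h) via R2 from path(a,a), cites(a,h)
round 2: derive path(b,g) via R2 from path(b,b), cites(b,g)
round 2: derive path(c,e) via R2 from path(c,c), cites(c,e)
round 2: derive path(e,e) via R2 from path(e,f), cites(f,e)
round 2: derive path(f,e) via R2 from path(f,c), cites(c,e)
round 2: derive path(g,a) via R2 from path(g,g), cites(g,a)
round 2: derive path(g,e) via R2 from path(g,c), cites(c,e)
round 2: derive path(g,f) via R2 from path(g,c), cites(c,f)
round 3: derive path(c,b) via R2 from path(c,e), cites(e,b)
round 3: derive path(e,b) via R2 from path(e,e), cites(e,b)
round 3: derive path(f,b) via R2 from path(f,e), cites(e,b)
round 3: derive path(g,b) via R2 from path(g,e), cites(e,b)
round 3: derive path(g,h) via R2 from path(g,a), cites(a,h)

path(g,h)  [via R2]
  path(g,a)  [via R2]
    path(g,g)  [via R3]
      knows(g,c)  [fact]
      edge(c,g)  [fact]
    cites(g,a)  [fact]
  cites(a,h)  [fact]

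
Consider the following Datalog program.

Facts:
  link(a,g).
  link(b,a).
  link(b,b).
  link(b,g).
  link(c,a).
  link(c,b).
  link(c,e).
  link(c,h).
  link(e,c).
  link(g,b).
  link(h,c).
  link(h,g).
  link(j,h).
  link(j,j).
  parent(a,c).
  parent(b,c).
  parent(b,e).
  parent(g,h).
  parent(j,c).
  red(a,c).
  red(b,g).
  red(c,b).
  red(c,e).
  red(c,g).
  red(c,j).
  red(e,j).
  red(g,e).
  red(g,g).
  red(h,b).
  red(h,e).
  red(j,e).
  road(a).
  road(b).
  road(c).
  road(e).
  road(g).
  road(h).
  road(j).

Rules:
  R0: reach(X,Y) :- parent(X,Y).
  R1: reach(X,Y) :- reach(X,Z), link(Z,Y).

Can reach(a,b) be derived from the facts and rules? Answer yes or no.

yes

round 1: derive reach(a,c) via R0 from parent(a,c)
round 1: derive reach(b,c) via R0 from parent(b,c)
round 1: derive reach(b,e) via R0 from parent(b,e)
round 1: derive reach(g,h) via R0 from parent(g,h)
round 1: derive reach(j,c) via R0 from parent(j,c)
round 2: derive reach(a,a) via R1 from reach(a,c), link(c,a)
round 2: derive reach(a,b) via R1 from reach(a,c), link(c,b)
round 2: derive reach(a,e) via R1 from reach(a,c), link(c,e)
round 2: derive reach(a,h) via R1 from reach(a,c), link(c,h)
round 2: derive reach(b,a) via R1 from reach(b,c), link(c,a)
round 2: derive reach(b,b) via R1 from reach(b,c), link(c,b)
round 2: derive reach(b,h) via R1 from reach(b,c), link(c,h)
round 2: derive reach(g,c) via R1 from reach(g,h), link(h,c)
round 2: derive reach(g,g) via R1 from reach(g,h), link(h,g)
round 2: derive reach(j,a) via R1 from reach(j,c), link(c,a)
round 2: derive reach(j,b) via R1 from reach(j,c), link(c,b)
round 2: derive reach(j,e) via R1 from reach(j,c), link(c,e)
round 2: derive reach(j,h) via R1 from reach(j,c), link(c,h)
round 3: derive reach(a,g) via R1 from reach(a,a), link(a,g)
round 3: derive reach(b,g) via R1 from reach(b,a), link(a,g)
round 3: derive reach(g,a) via R1 from reach(g,c), link(c,a)
round 3: derive reach(g,b) via R1 from reach(g,c), link(c,b)
round 3: derive reach(g,e) via R1 from reach(g,c), link(c,e)
round 3: derive reach(j,g) via R1 from reach(j,a), link(a,g)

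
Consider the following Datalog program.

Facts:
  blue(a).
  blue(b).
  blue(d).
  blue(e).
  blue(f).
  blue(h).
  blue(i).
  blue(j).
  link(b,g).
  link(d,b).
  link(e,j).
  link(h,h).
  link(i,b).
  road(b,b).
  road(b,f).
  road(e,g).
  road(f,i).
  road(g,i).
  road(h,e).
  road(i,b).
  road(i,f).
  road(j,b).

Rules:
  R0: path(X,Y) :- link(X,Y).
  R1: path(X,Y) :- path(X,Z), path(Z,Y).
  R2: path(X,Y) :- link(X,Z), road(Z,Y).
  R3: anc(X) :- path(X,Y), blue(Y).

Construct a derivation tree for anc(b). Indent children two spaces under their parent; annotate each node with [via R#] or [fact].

round 1: derive path(b,g) via R0 from link(b,g)
round 1: derive path(d,b) via R0 from link(d,b)
round 1: derive path(e,j) via R0 from link(e,j)
round 1: derive path(h,h) via R0 from link(h,h)
round 1: derive path(i,b) via R0 from link(i,b)
round 1: derive path(b,i) via R2 from link(b,g), road(g,i)
round 1: derive path(d,f) via R2 from link(d,b), road(b,f)
round 1: derive path(e,b) via R2 from link(e,j), road(j,b)
round 1: derive path(h,e) via R2 from link(h,h), road(h,e)
round 1: derive path(i,f) via R2 from link(i,b), road(b,f)
round 2: derive path(b,b) via R1 from path(b,i), path(i,b)
round 2: derive path(b,f) via R1 from path(b,i), path(i,f)
round 2: derive path(d,g) via R1 from path(d,b), path(b,g)
round 2: derive path(d,i) via R1 from path(d,b), path(b,i)
round 2: derive path(e,g) via R1 from path(e,b), path(b,g)
round 2: derive path(e,i) via R1 from path(e,b), path(b,i)
round 2: derive path(h,b) via R1 from path(h,e), path(e,b)
round 2: derive path(h,j) via R1 from path(h,e), path(e,j)
round 2: derive path(i,g) via R1 from path(i,b), path(b,g)
round 2: derive path(i,i) via R1 from path(i,b), path(b,i)
round 2: derive anc(b) via R3 from path(b,i), blue(i)
round 2: derive anc(d) via R3 from path(d,b), blue(b)
round 2: derive anc(e) via R3 from path(e,b), blue(b)
round 2: derive anc(h) via R3 from path(h,e), blue(e)
round 2: derive anc(i) via R3 from path(i,b), blue(b)
round 3: derive path(e,f) via R1 from path(e,b), path(b,f)
round 3: derive path(h,f) via R1 from path(h,b), path(b,f)
round 3: derive path(h,g) via R1 from path(h,b), path(b,g)
round 3: derive path(h,i) via R1 from path(h,b), path(b,i)

anc(b)  [via R3]
  path(b,i)  [via R2]
    link(b,g)  [fact]
    road(g,i)  [fact]
  blue(i)  [fact]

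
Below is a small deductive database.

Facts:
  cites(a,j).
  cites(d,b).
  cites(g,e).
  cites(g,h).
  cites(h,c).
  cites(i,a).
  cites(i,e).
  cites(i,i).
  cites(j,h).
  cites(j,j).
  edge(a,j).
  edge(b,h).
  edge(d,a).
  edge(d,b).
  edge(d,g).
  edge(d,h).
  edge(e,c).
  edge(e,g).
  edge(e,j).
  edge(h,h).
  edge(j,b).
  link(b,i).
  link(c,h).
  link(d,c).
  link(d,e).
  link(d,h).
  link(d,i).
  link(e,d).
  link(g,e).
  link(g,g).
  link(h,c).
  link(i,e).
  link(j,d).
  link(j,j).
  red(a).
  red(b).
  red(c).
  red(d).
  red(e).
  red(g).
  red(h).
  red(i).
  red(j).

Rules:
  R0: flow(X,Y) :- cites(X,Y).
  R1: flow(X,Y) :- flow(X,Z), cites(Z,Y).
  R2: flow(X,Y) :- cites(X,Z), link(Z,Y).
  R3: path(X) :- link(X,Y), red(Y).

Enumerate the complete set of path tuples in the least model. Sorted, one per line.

path(b)
path(c)
path(d)
path(e)
path(g)
path(h)
path(i)
path(j)

round 1: derive path(b) via R3 from link(b,i), red(i)
round 1: derive path(c) via R3 from link(c,h), red(h)
round 1: derive path(d) via R3 from link(d,c), red(c)
round 1: derive path(e) via R3 from link(e,d), red(d)
round 1: derive path(g) via R3 from link(g,e), red(e)
round 1: derive path(h) via R3 from link(h,c), red(c)
round 1: derive path(i) via R3 from link(i,e), red(e)
round 1: derive path(j) via R3 from link(j,d), red(d)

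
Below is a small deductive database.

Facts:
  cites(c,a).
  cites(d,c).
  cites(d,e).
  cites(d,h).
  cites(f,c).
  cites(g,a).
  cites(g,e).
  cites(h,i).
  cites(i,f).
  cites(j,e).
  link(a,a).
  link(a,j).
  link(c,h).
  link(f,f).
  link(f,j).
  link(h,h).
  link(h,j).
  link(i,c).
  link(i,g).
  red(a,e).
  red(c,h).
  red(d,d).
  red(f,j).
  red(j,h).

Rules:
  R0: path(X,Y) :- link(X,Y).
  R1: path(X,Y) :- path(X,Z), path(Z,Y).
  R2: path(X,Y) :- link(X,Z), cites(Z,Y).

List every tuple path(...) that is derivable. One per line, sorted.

round 1: derive path(a,a) via R0 from link(a,a)
round 1: derive path(a,j) via R0 from link(a,j)
round 1: derive path(c,h) via R0 from link(c,h)
round 1: derive path(f,f) via R0 from link(f,f)
round 1: derive path(f,j) via R0 from link(f,j)
round 1: derive path(h,h) via R0 from link(h,h)
round 1: derive path(h,j) via R0 from link(h,j)
round 1: derive path(i,c) via R0 from link(i,c)
round 1: derive path(i,g) via R0 from link(i,g)
round 1: derive path(a,e) via R2 from link(a,j), cites(j,e)
round 1: derive path(c,i) via R2 from link(c,h), cites(h,i)
round 1: derive path(f,c) via R2 from link(f,f), cites(f,c)
round 1: derive path(f,e) via R2 from link(f,j), cites(j,e)
round 1: derive path(h,e) via R2 from link(h,j), cites(j,e)
round 1: derive path(h,i) via R2 from link(h,h), cites(h,i)
round 1: derive path(i,a) via R2 from link(i,c), cites(c,a)
round 1: derive path(i,e) via R2 from link(i,g), cites(g,e)
round 2: derive path(c,a) via R1 from path(c,i), path(i,a)
round 2: derive path(c,c) via R1 from path(c,i), path(i,c)
round 2: derive path(c,e) via R1 from path(c,h), path(h,e)
round 2: derive path(c,g) via R1 from path(c,i), path(i,g)
round 2: derive path(c,j) via R1 from path(c,h), path(h,j)
round 2: derive path(f,h) via R1 from path(f,c), path(c,h)
round 2: derive path(f,i) via R1 from path(f,c), path(c,i)
round 2: derive path(h,a) via R1 from path(h,i), path(i,a)
round 2: derive path(h,c) via R1 from path(h,i), path(i,c)
round 2: derive path(h,g) via R1 from path(h,i), path(i,g)
round 2: derive path(i,h) via R1 from path(i,c), path(c,h)
round 2: derive path(i,i) via R1 from path(i,c), path(c,i)
round 2: derive path(i,j) via R1 from path(i,a), path(a,j)
round 3: derive path(f,a) via R1 from path(f,c), path(c,a)
round 3: derive path(f,g) via R1 from path(f,c), path(c,g)

path(a,a)
path(a,e)
path(a,j)
path(c,a)
path(c,c)
path(c,e)
path(c,g)
path(c,h)
path(c,i)
path(c,j)
path(f,a)
path(f,c)
path(f,e)
path(f,f)
path(f,g)
path(f,h)
path(f,i)
path(f,j)
path(h,a)
path(h,c)
path(h,e)
path(h,g)
path(h,h)
path(h,i)
path(h,j)
path(i,a)
path(i,c)
path(i,e)
path(i,g)
path(i,h)
path(i,i)
path(i,j)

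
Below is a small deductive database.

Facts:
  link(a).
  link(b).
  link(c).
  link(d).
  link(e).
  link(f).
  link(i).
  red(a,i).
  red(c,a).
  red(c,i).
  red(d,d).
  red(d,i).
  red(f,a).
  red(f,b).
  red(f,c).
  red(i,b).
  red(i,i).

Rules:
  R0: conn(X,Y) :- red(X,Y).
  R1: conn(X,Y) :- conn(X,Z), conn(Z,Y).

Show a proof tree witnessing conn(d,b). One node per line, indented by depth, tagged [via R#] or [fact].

conn(d,b)  [via R1]
  conn(d,i)  [via R0]
    red(d,i)  [fact]
  conn(i,b)  [via R0]
    red(i,b)  [fact]

round 1: derive conn(a,i) via R0 from red(a,i)
round 1: derive conn(c,a) via R0 from red(c,a)
round 1: derive conn(c,i) via R0 from red(c,i)
round 1: derive conn(d,d) via R0 from red(d,d)
round 1: derive conn(d,i) via R0 from red(d,i)
round 1: derive conn(f,a) via R0 from red(f,a)
round 1: derive conn(f,b) via R0 from red(f,b)
round 1: derive conn(f,c) via R0 from red(f,c)
round 1: derive conn(i,b) via R0 from red(i,b)
round 1: derive conn(i,i) via R0 from red(i,i)
round 2: derive conn(a,b) via R1 from conn(a,i), conn(i,b)
round 2: derive conn(c,b) via R1 from conn(c,i), conn(i,b)
round 2: derive conn(d,b) via R1 from conn(d,i), conn(i,b)
round 2: derive conn(f,i) via R1 from conn(f,a), conn(a,i)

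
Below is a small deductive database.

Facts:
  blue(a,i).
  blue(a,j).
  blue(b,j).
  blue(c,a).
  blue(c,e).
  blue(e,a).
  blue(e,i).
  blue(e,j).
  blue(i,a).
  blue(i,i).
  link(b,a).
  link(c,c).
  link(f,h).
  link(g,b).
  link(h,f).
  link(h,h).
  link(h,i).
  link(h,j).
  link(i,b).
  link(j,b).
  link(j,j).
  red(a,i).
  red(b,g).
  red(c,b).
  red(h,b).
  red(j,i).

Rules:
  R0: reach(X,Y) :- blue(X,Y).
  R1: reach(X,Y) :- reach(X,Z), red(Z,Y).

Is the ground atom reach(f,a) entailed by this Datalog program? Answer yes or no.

round 1: derive reach(a,i) via R0 from blue(a,i)
round 1: derive reach(a,j) via R0 from blue(a,j)
round 1: derive reach(b,j) via R0 from blue(b,j)
round 1: derive reach(c,a) via R0 from blue(c,a)
round 1: derive reach(c,e) via R0 from blue(c,e)
round 1: derive reach(e,a) via R0 from blue(e,a)
round 1: derive reach(e,i) via R0 from blue(e,i)
round 1: derive reach(e,j) via R0 from blue(e,j)
round 1: derive reach(i,a) via R0 from blue(i,a)
round 1: derive reach(i,i) via R0 from blue(i,i)
round 2: derive reach(b,i) via R1 from reach(b,j), red(j,i)
round 2: derive reach(c,i) via R1 from reach(c,a), red(a,i)

no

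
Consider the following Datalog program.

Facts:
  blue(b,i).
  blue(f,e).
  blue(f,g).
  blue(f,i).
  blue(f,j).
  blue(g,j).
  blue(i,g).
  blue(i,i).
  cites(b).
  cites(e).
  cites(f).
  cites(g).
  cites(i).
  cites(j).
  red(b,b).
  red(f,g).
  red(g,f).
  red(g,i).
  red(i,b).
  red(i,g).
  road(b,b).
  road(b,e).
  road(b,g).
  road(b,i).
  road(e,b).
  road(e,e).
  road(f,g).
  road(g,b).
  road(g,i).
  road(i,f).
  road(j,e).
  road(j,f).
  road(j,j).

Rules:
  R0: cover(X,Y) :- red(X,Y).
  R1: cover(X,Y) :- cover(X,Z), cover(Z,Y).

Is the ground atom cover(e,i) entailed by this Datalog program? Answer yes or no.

no

round 1: derive cover(b,b) via R0 from red(b,b)
round 1: derive cover(f,g) via R0 from red(f,g)
round 1: derive cover(g,f) via R0 from red(g,f)
round 1: derive cover(g,i) via R0 from red(g,i)
round 1: derive cover(i,b) via R0 from red(i,b)
round 1: derive cover(i,g) via R0 from red(i,g)
round 2: derive cover(f,f) via R1 from cover(f,g), cover(g,f)
round 2: derive cover(f,i) via R1 from cover(f,g), cover(g,i)
round 2: derive cover(g,b) via R1 from cover(g,i), cover(i,b)
round 2: derive cover(g,g) via R1 from cover(g,f), cover(f,g)
round 2: derive cover(i,f) via R1 from cover(i,g), cover(g,f)
round 2: derive cover(i,i) via R1 from cover(i,g), cover(g,i)
round 3: derive cover(f,b) via R1 from cover(f,g), cover(g,b)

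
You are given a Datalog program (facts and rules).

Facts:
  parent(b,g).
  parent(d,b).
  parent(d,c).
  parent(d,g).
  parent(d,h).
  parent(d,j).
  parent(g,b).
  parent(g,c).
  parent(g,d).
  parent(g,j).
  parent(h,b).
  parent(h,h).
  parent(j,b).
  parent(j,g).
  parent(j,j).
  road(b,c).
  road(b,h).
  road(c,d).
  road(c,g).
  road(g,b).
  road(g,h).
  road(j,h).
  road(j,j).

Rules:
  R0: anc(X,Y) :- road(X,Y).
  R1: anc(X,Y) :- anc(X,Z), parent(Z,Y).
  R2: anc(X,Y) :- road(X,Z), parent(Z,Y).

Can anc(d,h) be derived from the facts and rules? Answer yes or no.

no

round 1: derive anc(b,c) via R0 from road(b,c)
round 1: derive anc(b,h) via R0 from road(b,h)
round 1: derive anc(c,d) via R0 from road(c,d)
round 1: derive anc(c,g) via R0 from road(c,g)
round 1: derive anc(g,b) via R0 from road(g,b)
round 1: derive anc(g,h) via R0 from road(g,h)
round 1: derive anc(j,h) via R0 from road(j,h)
round 1: derive anc(j,j) via R0 from road(j,j)
round 1: derive anc(b,b) via R2 from road(b,h), parent(h,b)
round 1: derive anc(c,b) via R2 from road(c,d), parent(d,b)
round 1: derive anc(c,c) via R2 from road(c,d), parent(d,c)
round 1: derive anc(c,h) via R2 from road(c,d), parent(d,h)
round 1: derive anc(c,j) via R2 from road(c,d), parent(d,j)
round 1: derive anc(g,g) via R2 from road(g,b), parent(b,g)
round 1: derive anc(j,b) via R2 from road(j,h), parent(h,b)
round 1: derive anc(j,g) via R2 from road(j,j), parent(j,g)
round 2: derive anc(b,g) via R1 from anc(b,b), parent(b,g)
round 2: derive anc(g,c) via R1 from anc(g,g), parent(g,c)
round 2: derive anc(g,d) via R1 from anc(g,g), parent(g,d)
round 2: derive anc(g,j) via R1 from anc(g,g), parent(g,j)
round 2: derive anc(j,c) via R1 from anc(j,g), parent(g,c)
round 2: derive anc(j,d) via R1 from anc(j,g), parent(g,d)
round 3: derive anc(b,d) via R1 from anc(b,g), parent(g,d)
round 3: derive anc(b,j) via R1 from anc(b,g), parent(g,j)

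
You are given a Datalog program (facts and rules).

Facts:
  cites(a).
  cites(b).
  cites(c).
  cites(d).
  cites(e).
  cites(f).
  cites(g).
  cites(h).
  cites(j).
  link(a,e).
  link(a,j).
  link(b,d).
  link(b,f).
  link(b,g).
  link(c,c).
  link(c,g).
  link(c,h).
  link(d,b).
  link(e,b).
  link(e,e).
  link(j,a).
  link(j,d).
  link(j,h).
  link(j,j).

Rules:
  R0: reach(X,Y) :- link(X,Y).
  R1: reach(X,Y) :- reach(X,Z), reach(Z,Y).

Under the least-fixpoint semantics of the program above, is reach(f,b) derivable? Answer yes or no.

round 1: derive reach(a,e) via R0 from link(a,e)
round 1: derive reach(a,j) via R0 from link(a,j)
round 1: derive reach(b,d) via R0 from link(b,d)
round 1: derive reach(b,f) via R0 from link(b,f)
round 1: derive reach(b,g) via R0 from link(b,g)
round 1: derive reach(c,c) via R0 from link(c,c)
round 1: derive reach(c,g) via R0 from link(c,g)
round 1: derive reach(c,h) via R0 from link(c,h)
round 1: derive reach(d,b) via R0 from link(d,b)
round 1: derive reach(e,b) via R0 from link(e,b)
round 1: derive reach(e,e) via R0 from link(e,e)
round 1: derive reach(j,a) via R0 from link(j,a)
round 1: derive reach(j,d) via R0 from link(j,d)
round 1: derive reach(j,h) via R0 from link(j,h)
round 1: derive reach(j,j) via R0 from link(j,j)
round 2: derive reach(a,a) via R1 from reach(a,j), reach(j,a)
round 2: derive reach(a,b) via R1 from reach(a,e), reach(e,b)
round 2: derive reach(a,d) via R1 from reach(a,j), reach(j,d)
round 2: derive reach(a,h) via R1 from reach(a,j), reach(j,h)
round 2: derive reach(b,b) via R1 from reach(b,d), reach(d,b)
round 2: derive reach(d,d) via R1 from reach(d,b), reach(b,d)
round 2: derive reach(d,f) via R1 from reach(d,b), reach(b,f)
round 2: derive reach(d,g) via R1 from reach(d,b), reach(b,g)
round 2: derive reach(e,d) via R1 from reach(e,b), reach(b,d)
round 2: derive reach(e,f) via R1 from reach(e,b), reach(b,f)
round 2: derive reach(e,g) via R1 from reach(e,b), reach(b,g)
round 2: derive reach(j,b) via R1 from reach(j,d), reach(d,b)
round 2: derive reach(j,e) via R1 from reach(j,a), reach(a,e)
round 3: derive reach(a,f) via R1 from reach(a,b), reach(b,f)
round 3: derive reach(a,g) via R1 from reach(a,b), reach(b,g)
round 3: derive reach(j,f) via R1 from reach(j,b), reach(b,f)
round 3: derive reach(j,g) via R1 from reach(j,b), reach(b,g)

no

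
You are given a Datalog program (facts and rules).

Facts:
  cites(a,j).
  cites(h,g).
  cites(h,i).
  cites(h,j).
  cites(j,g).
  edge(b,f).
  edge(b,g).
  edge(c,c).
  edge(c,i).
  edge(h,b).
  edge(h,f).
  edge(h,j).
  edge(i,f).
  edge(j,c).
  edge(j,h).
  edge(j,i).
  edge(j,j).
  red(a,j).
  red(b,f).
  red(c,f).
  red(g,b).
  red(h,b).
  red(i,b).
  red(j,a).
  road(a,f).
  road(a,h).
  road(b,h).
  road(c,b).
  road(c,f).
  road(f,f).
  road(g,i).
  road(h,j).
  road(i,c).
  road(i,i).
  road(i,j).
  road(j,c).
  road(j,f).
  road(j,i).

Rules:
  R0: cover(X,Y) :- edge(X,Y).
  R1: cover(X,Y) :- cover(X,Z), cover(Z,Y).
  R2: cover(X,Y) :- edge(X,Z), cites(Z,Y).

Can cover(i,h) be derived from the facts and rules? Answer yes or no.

no

round 1: derive cover(b,f) via R0 from edge(b,f)
round 1: derive cover(b,g) via R0 from edge(b,g)
round 1: derive cover(c,c) via R0 from edge(c,c)
round 1: derive cover(c,i) via R0 from edge(c,i)
round 1: derive cover(h,b) via R0 from edge(h,b)
round 1: derive cover(h,f) via R0 from edge(h,f)
round 1: derive cover(h,j) via R0 from edge(h,j)
round 1: derive cover(i,f) via R0 from edge(i,f)
round 1: derive cover(j,c) via R0 from edge(j,c)
round 1: derive cover(j,h) via R0 from edge(j,h)
round 1: derive cover(j,i) via R0 from edge(j,i)
round 1: derive cover(j,j) via R0 from edge(j,j)
round 1: derive cover(h,g) via R2 from edge(h,j), cites(j,g)
round 1: derive cover(j,g) via R2 from edge(j,h), cites(h,g)
round 2: derive cover(c,f) via R1 from cover(c,i), cover(i,f)
round 2: derive cover(h,c) via R1 from cover(h,j), cover(j,c)
round 2: derive cover(h,h) via R1 from cover(h,j), cover(j,h)
round 2: derive cover(h,i) via R1 from cover(h,j), cover(j,i)
round 2: derive cover(j,b) via R1 from cover(j,h), cover(h,b)
round 2: derive cover(j,f) via R1 from cover(j,h), cover(h,f)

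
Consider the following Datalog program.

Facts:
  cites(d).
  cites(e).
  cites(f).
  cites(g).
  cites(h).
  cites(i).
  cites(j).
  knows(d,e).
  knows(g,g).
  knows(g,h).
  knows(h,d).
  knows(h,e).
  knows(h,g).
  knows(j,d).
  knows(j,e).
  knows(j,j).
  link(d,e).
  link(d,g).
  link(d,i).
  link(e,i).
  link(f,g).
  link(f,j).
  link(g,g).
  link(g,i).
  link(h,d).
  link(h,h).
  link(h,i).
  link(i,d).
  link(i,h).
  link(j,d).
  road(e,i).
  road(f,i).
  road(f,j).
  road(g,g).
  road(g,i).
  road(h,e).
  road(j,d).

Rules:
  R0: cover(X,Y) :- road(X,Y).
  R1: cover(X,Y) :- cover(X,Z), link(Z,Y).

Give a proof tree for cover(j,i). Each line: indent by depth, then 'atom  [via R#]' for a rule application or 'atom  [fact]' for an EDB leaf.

cover(j,i)  [via R1]
  cover(j,d)  [via R0]
    road(j,d)  [fact]
  link(d,i)  [fact]

round 1: derive cover(e,i) via R0 from road(e,i)
round 1: derive cover(f,i) via R0 from road(f,i)
round 1: derive cover(f,j) via R0 from road(f,j)
round 1: derive cover(g,g) via R0 from road(g,g)
round 1: derive cover(g,i) via R0 from road(g,i)
round 1: derive cover(h,e) via R0 from road(h,e)
round 1: derive cover(j,d) via R0 from road(j,d)
round 2: derive cover(e,d) via R1 from cover(e,i), link(i,d)
round 2: derive cover(e,h) via R1 from cover(e,i), link(i,h)
round 2: derive cover(f,d) via R1 from cover(f,i), link(i,d)
round 2: derive cover(f,h) via R1 from cover(f,i), link(i,h)
round 2: derive cover(g,d) via R1 from cover(g,i), link(i,d)
round 2: derive cover(g,h) via R1 from cover(g,i), link(i,h)
round 2: derive cover(h,i) via R1 from cover(h,e), link(e,i)
round 2: derive cover(j,e) via R1 from cover(j,d), link(d,e)
round 2: derive cover(j,g) via R1 from cover(j,d), link(d,g)
round 2: derive cover(j,i) via R1 from cover(j,d), link(d,i)
round 3: derive cover(e,e) via R1 from cover(e,d), link(d,e)
round 3: derive cover(e,g) via R1 from cover(e,d), link(d,g)
round 3: derive cover(f,e) via R1 from cover(f,d), link(d,e)
round 3: derive cover(f,g) via R1 from cover(f,d), link(d,g)
round 3: derive cover(g,e) via R1 from cover(g,d), link(d,e)
round 3: derive cover(h,d) via R1 from cover(h,i), link(i,d)
round 3: derive cover(h,h) via R1 from cover(h,i), link(i,h)
round 3: derive cover(j,h) via R1 from cover(j,i), link(i,h)
round 4: derive cover(h,g) via R1 from cover(h,d), link(d,g)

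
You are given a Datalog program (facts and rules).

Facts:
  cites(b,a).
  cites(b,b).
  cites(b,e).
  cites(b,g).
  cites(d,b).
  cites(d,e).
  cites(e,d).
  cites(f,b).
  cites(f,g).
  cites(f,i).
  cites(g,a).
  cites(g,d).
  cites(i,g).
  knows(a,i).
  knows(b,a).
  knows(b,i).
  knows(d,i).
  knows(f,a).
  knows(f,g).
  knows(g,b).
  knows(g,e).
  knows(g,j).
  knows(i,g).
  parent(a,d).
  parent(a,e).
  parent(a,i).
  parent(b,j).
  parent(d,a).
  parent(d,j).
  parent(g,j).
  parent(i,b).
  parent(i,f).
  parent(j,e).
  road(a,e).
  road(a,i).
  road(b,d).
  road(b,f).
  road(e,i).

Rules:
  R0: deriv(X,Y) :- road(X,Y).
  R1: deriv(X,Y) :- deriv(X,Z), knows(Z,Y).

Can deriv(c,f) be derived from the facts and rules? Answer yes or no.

no

round 1: derive deriv(a,e) via R0 from road(a,e)
round 1: derive deriv(a,i) via R0 from road(a,i)
round 1: derive deriv(b,d) via R0 from road(b,d)
round 1: derive deriv(b,f) via R0 from road(b,f)
round 1: derive deriv(e,i) via R0 from road(e,i)
round 2: derive deriv(a,g) via R1 from deriv(a,i), knows(i,g)
round 2: derive deriv(b,a) via R1 from deriv(b,f), knows(f,a)
round 2: derive deriv(b,g) via R1 from deriv(b,f), knows(f,g)
round 2: derive deriv(b,i) via R1 from deriv(b,d), knows(d,i)
round 2: derive deriv(e,g) via R1 from deriv(e,i), knows(i,g)
round 3: derive deriv(a,b) via R1 from deriv(a,g), knows(g,b)
round 3: derive deriv(a,j) via R1 from deriv(a,g), knows(g,j)
round 3: derive deriv(b,b) via R1 from deriv(b,g), knows(g,b)
round 3: derive deriv(b,e) via R1 from deriv(b,g), knows(g,e)
round 3: derive deriv(b,j) via R1 from deriv(b,g), knows(g,j)
round 3: derive deriv(e,b) via R1 from deriv(e,g), knows(g,b)
round 3: derive deriv(e,e) via R1 from deriv(e,g), knows(g,e)
round 3: derive deriv(e,j) via R1 from deriv(e,g), knows(g,j)
round 4: derive deriv(a,a) via R1 from deriv(a,b), knows(b,a)
round 4: derive deriv(e,a) via R1 from deriv(e,b), knows(b,a)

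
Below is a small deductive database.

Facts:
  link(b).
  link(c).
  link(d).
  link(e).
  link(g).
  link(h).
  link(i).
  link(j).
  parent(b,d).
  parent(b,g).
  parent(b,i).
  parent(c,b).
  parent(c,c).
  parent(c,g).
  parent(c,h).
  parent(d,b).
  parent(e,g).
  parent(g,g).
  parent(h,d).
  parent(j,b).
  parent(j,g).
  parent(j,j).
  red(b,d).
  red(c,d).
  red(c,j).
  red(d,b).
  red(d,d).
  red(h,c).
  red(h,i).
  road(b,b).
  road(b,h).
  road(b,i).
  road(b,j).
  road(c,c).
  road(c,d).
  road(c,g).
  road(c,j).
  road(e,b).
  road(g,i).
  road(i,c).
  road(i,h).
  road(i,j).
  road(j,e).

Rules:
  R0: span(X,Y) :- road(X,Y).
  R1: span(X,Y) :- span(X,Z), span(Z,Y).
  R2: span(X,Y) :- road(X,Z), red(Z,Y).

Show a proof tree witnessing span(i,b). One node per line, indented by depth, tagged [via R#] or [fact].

span(i,b)  [via R1]
  span(i,c)  [via R0]
    road(i,c)  [fact]
  span(c,b)  [via R2]
    road(c,d)  [fact]
    red(d,b)  [fact]

round 1: derive span(b,b) via R0 from road(b,b)
round 1: derive span(b,h) via R0 from road(b,h)
round 1: derive span(b,i) via R0 from road(b,i)
round 1: derive span(b,j) via R0 from road(b,j)
round 1: derive span(c,c) via R0 from road(c,c)
round 1: derive span(c,d) via R0 from road(c,d)
round 1: derive span(c,g) via R0 from road(c,g)
round 1: derive span(c,j) via R0 from road(c,j)
round 1: derive span(e,b) via R0 from road(e,b)
round 1: derive span(g,i) via R0 from road(g,i)
round 1: derive span(i,c) via R0 from road(i,c)
round 1: derive span(i,h) via R0 from road(i,h)
round 1: derive span(i,j) via R0 from road(i,j)
round 1: derive span(j,e) via R0 from road(j,e)
round 1: derive span(b,c) via R2 from road(b,h), red(h,c)
round 1: derive span(b,d) via R2 from road(b,b), red(b,d)
round 1: derive span(c,b) via R2 from road(c,d), red(d,b)
round 1: derive span(e,d) via R2 from road(e,b), red(b,d)
round 1: derive span(i,d) via R2 from road(i,c), red(c,d)
round 1: derive span(i,i) via R2 from road(i,h), red(h,i)
round 2: derive span(b,e) via R1 from span(b,j), span(j,e)
round 2: derive span(b,g) via R1 from span(b,c), span(c,g)
round 2: derive span(c,e) via R1 from span(c,j), span(j,e)
round 2: derive span(c,h) via R1 from span(c,b), span(b,h)
round 2: derive span(c,i) via R1 from span(c,b), span(b,i)
round 2: derive span(e,c) via R1 from span(e,b), span(b,c)
round 2: derive span(e,h) via R1 from span(e,b), span(b,h)
round 2: derive span(e,i) via R1 from span(e,b), span(b,i)
round 2: derive span(e,j) via R1 from span(e,b), span(b,j)
round 2: derive span(g,c) via R1 from span(g,i), span(i,c)
round 2: derive span(g,d) via R1 from span(g,i), span(i,d)
round 2: derive span(g,h) via R1 from span(g,i), span(i,h)
round 2: derive span(g,j) via R1 from span(g,i), span(i,j)
round 2: derive span(i,b) via R1 from span(i,c), span(c,b)
round 2: derive span(i,e) via R1 from span(i,j), span(j,e)
round 2: derive span(i,g) via R1 from span(i,c), span(c,g)
round 2: derive span(j,b) via R1 from span(j,e), span(e,b)
round 2: derive span(j,d) via R1 from span(j,e), span(e,d)
round 3: derive span(e,e) via R1 from span(e,b), span(b,e)
round 3: derive span(e,g) via R1 from span(e,b), span(b,g)
round 3: derive span(g,b) via R1 from span(g,c), span(c,b)
round 3: derive span(g,e) via R1 from span(g,c), span(c,e)
round 3: derive span(g,g) via R1 from span(g,c), span(c,g)
round 3: derive span(j,c) via R1 from span(j,b), span(b,c)
round 3: derive span(j,g) via R1 from span(j,b), span(b,g)
round 3: derive span(j,h) via R1 from span(j,b), span(b,h)
round 3: derive span(j,i) via R1 from span(j,b), span(b,i)
round 3: derive span(j,j) via R1 from span(j,b), span(b,j)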